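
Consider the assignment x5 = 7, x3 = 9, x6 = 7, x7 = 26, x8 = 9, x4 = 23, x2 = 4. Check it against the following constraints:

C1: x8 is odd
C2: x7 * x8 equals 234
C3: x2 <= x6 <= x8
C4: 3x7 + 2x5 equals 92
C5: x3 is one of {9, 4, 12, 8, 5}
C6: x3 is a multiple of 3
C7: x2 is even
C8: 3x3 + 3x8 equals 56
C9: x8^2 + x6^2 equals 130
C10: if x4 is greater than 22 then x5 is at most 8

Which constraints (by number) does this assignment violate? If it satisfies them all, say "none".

C1: x8 = 9 is odd — satisfied.
C2: x7 * x8 = 26 * 9 = 234 — satisfied.
C3: values 4 <= 7 <= 9 — satisfied.
C4: 3x7 + 2x5 = 3(26) + 2(7) = 92 — satisfied.
C5: x3 = 9 is in {9, 4, 12, 8, 5} — satisfied.
C6: 9 / 3 = 3, so 3 divides 9 — satisfied.
C7: x2 = 4 is even — satisfied.
C8: 3x3 + 3x8 = 3(9) + 3(9) = 54, not 56 — violated.
C9: x8^2 + x6^2 = 9^2 + 7^2 = 81 + 49 = 130 — satisfied.
C10: x4 = 23 > 22, so we need x5 ≤ 8; x5 = 7 ≤ 8 — satisfied.

Violated: 8.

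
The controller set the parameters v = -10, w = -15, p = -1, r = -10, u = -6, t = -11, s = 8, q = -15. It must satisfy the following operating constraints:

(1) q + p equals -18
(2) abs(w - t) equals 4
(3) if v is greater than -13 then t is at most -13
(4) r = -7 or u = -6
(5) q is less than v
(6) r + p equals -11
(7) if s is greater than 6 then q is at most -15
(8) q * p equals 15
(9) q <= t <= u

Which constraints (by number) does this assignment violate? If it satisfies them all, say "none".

Violated: 1 and 3.

(1) q + p = -15 + (-1) = -16, not -18  fails
(2) abs(-15 - (-11)) = 4  holds
(3) v = -10 > -13, so we need t ≤ -13; but t = -11 > -13  fails
(4) r = -10 ≠ -7, but u = -6 = -6 (second disjunct)  holds
(5) q = -15, v = -10; -15 < -10  holds
(6) r + p = -10 + (-1) = -11  holds
(7) s = 8 > 6, so we need q ≤ -15; q = -15 ≤ -15  holds
(8) q * p = -15 * (-1) = 15  holds
(9) values -15 <= -11 <= -6  holds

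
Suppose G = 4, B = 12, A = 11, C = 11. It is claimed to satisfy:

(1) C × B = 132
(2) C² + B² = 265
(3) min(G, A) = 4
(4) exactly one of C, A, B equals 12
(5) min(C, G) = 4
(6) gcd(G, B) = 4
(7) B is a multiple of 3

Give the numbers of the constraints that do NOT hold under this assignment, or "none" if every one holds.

All constraints are satisfied.

(1) C × B = 11 × 12 = 132 — OK.
(2) C² + B² = 11² + 12² = 121 + 144 = 265 — OK.
(3) min(4, 11) = 4 — OK.
(4) C=11, A=11, B=12; 1 of them equals 12 — OK.
(5) min(11, 4) = 4 — OK.
(6) gcd(4, 12) = 4 — OK.
(7) 12 / 3 = 4, so 3 divides 12 — OK.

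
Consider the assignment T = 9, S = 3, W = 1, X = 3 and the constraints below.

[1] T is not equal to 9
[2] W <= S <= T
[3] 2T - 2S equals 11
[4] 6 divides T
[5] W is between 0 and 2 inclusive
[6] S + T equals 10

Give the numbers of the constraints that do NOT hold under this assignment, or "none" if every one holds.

[1] T = 9, but 9 is required to differ — violated.
[2] values 1 <= 3 <= 9 — satisfied.
[3] 2T - 2S = 2(9) - 2(3) = 12, not 11 — violated.
[4] 9 = 6*1 + 3, so 6 does not divide 9 — violated.
[5] W = 1 lies in [0, 2] — satisfied.
[6] S + T = 3 + 9 = 12, not 10 — violated.

Constraints 1, 3, 4, 6 are violated.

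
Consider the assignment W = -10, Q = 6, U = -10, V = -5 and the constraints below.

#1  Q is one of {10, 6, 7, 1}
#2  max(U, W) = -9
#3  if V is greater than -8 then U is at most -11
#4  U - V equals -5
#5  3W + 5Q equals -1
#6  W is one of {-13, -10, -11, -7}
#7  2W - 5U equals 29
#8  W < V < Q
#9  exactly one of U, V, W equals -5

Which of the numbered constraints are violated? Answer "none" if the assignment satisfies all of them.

#1 Q = 6 is in {10, 6, 7, 1} — holds.
#2 max(-10, -10) = -10, not -9 — does not hold.
#3 V = -5 > -8, so we need U ≤ -11; but U = -10 > -11 — does not hold.
#4 U - V = -10 - (-5) = -5 — holds.
#5 3W + 5Q = 3(-10) + 5(6) = 0, not -1 — does not hold.
#6 W = -10 is in {-13, -10, -11, -7} — holds.
#7 2W - 5U = 2(-10) - 5(-10) = 30, not 29 — does not hold.
#8 values -10 < -5 < 6 — holds.
#9 U=-10, V=-5, W=-10; 1 of them equals -5 — holds.

The assignment fails constraints 2, 3, 5, and 7.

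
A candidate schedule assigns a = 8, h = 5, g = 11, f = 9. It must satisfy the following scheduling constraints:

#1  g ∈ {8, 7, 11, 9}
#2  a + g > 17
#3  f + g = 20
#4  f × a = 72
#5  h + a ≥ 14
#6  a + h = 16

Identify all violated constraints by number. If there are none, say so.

#1 g = 11 is in {8, 7, 11, 9} — holds.
#2 a + g = 8 + 11 = 19; 19 > 17 — holds.
#3 f + g = 9 + 11 = 20 — holds.
#4 f × a = 9 × 8 = 72 — holds.
#5 h + a = 5 + 8 = 13; 13 < 14, bound 14 not met — fails.
#6 a + h = 8 + 5 = 13, not 16 — fails.

Constraints 5 and 6 do not hold.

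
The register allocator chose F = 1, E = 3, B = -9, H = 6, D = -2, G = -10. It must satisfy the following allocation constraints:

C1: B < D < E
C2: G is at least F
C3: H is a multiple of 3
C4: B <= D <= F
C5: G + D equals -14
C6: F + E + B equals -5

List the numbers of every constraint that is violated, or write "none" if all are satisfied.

The assignment fails constraints 2 and 5.

C1: values -9 < -2 < 3  ✔
C2: G = -10, F = 1; -10 < 1 (want ≥)  ✘
C3: 6 / 3 = 2, so 3 divides 6  ✔
C4: values -9 <= -2 <= 1  ✔
C5: G + D = -10 + (-2) = -12, not -14  ✘
C6: F + E + B = 1 + 3 + (-9) = -5  ✔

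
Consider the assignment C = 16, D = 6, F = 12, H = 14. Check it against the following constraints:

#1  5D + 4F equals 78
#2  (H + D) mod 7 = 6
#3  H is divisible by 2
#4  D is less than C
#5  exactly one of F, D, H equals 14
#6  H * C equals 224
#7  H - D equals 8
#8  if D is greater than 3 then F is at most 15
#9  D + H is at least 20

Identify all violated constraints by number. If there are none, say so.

#1 5D + 4F = 5(6) + 4(12) = 78  holds
#2 H + D = 20; 20 mod 7 = 6  holds
#3 14 / 2 = 7, so 2 divides 14  holds
#4 D = 6, C = 16; 6 < 16  holds
#5 F=12, D=6, H=14; 1 of them equals 14  holds
#6 H * C = 14 * 16 = 224  holds
#7 H - D = 14 - 6 = 8  holds
#8 D = 6 > 3, so we need F ≤ 15; F = 12 ≤ 15  holds
#9 D + H = 6 + 14 = 20; 20 ≥ 20  holds

All constraints are satisfied.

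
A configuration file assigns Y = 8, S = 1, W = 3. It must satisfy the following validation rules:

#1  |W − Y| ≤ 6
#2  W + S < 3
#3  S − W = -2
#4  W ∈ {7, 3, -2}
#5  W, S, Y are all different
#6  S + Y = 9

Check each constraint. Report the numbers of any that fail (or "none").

No — constraint 2 is not satisfied.

#1 |3 − 8| = 5; 5 ≤ 6 — holds.
#2 W + S = 3 + 1 = 4; 4 ≥ 3, bound 3 not met — fails.
#3 S − W = 1 − 3 = -2 — holds.
#4 W = 3 is in {7, 3, -2} — holds.
#5 values 3, 1, 8 are pairwise distinct — holds.
#6 S + Y = 1 + 8 = 9 — holds.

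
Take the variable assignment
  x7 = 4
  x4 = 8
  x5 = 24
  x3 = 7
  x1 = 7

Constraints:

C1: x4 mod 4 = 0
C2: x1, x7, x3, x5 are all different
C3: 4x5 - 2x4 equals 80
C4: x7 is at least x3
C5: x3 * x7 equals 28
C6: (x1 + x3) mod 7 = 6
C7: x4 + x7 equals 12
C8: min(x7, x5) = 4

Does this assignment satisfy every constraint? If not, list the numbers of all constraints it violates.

Constraints 2, 4, and 6 do not hold.

C1: 8 mod 4 = 0  true
C2: x1 = x3 = 7, not all different  false
C3: 4x5 - 2x4 = 4(24) - 2(8) = 80  true
C4: x7 = 4, x3 = 7; 4 < 7 (want ≥)  false
C5: x3 * x7 = 7 * 4 = 28  true
C6: x1 + x3 = 14; 14 mod 7 = 0, not 6  false
C7: x4 + x7 = 8 + 4 = 12  true
C8: min(4, 24) = 4  true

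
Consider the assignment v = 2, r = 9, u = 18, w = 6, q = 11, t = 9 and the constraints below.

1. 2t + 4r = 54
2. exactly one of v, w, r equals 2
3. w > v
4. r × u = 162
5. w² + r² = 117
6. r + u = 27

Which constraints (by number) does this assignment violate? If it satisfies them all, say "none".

Yes — all constraints hold.

1. 2t + 4r = 2(9) + 4(9) = 54  yes
2. v=2, w=6, r=9; 1 of them equals 2  yes
3. w = 6, v = 2; 6 > 2  yes
4. r × u = 9 × 18 = 162  yes
5. w² + r² = 6² + 9² = 36 + 81 = 117  yes
6. r + u = 9 + 18 = 27  yes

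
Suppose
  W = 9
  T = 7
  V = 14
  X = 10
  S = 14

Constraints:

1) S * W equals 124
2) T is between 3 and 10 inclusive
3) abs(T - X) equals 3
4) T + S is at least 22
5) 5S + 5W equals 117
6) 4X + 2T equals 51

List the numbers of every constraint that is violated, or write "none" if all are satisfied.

The assignment fails constraints 1, 4, 5, 6.

1) S * W = 14 * 9 = 126, not 124 — violated.
2) T = 7 lies in [3, 10] — satisfied.
3) abs(7 - 10) = 3 — satisfied.
4) T + S = 7 + 14 = 21; 21 < 22, bound 22 not met — violated.
5) 5S + 5W = 5(14) + 5(9) = 115, not 117 — violated.
6) 4X + 2T = 4(10) + 2(7) = 54, not 51 — violated.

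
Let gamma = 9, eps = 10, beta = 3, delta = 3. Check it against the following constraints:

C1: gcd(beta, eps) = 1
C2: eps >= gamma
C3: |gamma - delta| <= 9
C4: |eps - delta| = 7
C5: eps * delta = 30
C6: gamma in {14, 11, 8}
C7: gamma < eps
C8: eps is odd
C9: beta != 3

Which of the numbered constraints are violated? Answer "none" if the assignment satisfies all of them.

No — constraints 6, 8, and 9 are not satisfied.

C1: gcd(3, 10) = 1 — OK.
C2: eps = 10, gamma = 9; 10 ≥ 9 — OK.
C3: |9 - 3| = 6; 6 ≤ 9 — OK.
C4: |10 - 3| = 7 — OK.
C5: eps * delta = 10 * 3 = 30 — OK.
C6: gamma = 9 is not in {14, 11, 8} — violated.
C7: gamma = 9, eps = 10; 9 < 10 — OK.
C8: eps = 10 is even — violated.
C9: beta = 3, but 3 is required to differ — violated.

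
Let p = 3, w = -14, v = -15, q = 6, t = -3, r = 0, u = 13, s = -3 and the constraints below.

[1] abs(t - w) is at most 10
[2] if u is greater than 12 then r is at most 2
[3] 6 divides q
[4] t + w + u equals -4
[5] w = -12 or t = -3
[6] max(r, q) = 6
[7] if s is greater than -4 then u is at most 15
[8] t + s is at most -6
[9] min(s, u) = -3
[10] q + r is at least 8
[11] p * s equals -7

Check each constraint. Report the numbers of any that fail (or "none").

[1] abs(-3 - (-14)) = 11; 11 > 10, exceeds bound 10 — does not hold.
[2] u = 13 > 12, so we need r ≤ 2; r = 0 ≤ 2 — holds.
[3] 6 / 6 = 1, so 6 divides 6 — holds.
[4] t + w + u = -3 + (-14) + 13 = -4 — holds.
[5] w = -14 ≠ -12, but t = -3 = -3 (second disjunct) — holds.
[6] max(0, 6) = 6 — holds.
[7] s = -3 > -4, so we need u ≤ 15; u = 13 ≤ 15 — holds.
[8] t + s = -3 + (-3) = -6; -6 ≤ -6 — holds.
[9] min(-3, 13) = -3 — holds.
[10] q + r = 6 + 0 = 6; 6 < 8, bound 8 not met — does not hold.
[11] p * s = 3 * (-3) = -9, not -7 — does not hold.

The assignment fails constraints 1, 10, 11.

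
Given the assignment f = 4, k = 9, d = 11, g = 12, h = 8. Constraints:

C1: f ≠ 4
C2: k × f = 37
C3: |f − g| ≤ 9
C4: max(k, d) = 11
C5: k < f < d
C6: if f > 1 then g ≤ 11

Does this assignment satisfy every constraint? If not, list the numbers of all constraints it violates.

No — constraints 1, 2, 5, and 6 are not satisfied.

C1: f = 4, but 4 is required to differ  ✘
C2: k × f = 9 × 4 = 36, not 37  ✘
C3: |4 − 12| = 8; 8 ≤ 9  ✔
C4: max(9, 11) = 11  ✔
C5: values 9, 4, 11; k = 9 is not < f = 4  ✘
C6: f = 4 > 1, so we need g ≤ 11; but g = 12 > 11  ✘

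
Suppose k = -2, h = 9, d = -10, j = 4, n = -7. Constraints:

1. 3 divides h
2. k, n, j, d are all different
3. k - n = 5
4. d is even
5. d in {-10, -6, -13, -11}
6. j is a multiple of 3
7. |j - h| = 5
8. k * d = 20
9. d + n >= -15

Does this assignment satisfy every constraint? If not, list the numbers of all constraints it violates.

Constraints 6 and 9 are violated.

1. 9 / 3 = 3, so 3 divides 9  ✔
2. values -2, -7, 4, -10 are pairwise distinct  ✔
3. k - n = -2 - (-7) = 5  ✔
4. d = -10 is even  ✔
5. d = -10 is in {-10, -6, -13, -11}  ✔
6. 4 = 3*1 + 1, so 3 does not divide 4  ✘
7. |4 - 9| = 5  ✔
8. k * d = -2 * (-10) = 20  ✔
9. d + n = -10 + (-7) = -17; -17 < -15, bound -15 not met  ✘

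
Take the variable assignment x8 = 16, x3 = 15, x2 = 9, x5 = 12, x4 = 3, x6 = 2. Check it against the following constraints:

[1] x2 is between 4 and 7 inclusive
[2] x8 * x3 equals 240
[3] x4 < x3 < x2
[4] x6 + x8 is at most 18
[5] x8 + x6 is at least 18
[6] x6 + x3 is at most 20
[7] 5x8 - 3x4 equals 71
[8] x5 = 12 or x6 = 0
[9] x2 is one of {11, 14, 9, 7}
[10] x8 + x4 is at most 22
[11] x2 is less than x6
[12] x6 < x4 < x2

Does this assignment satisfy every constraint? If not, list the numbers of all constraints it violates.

Constraints 1, 3, and 11 do not hold.

[1] x2 = 9 is outside [4, 7]  no
[2] x8 * x3 = 16 * 15 = 240  yes
[3] values 3, 15, 9; x3 = 15 is not < x2 = 9  no
[4] x6 + x8 = 2 + 16 = 18; 18 ≤ 18  yes
[5] x8 + x6 = 16 + 2 = 18; 18 ≥ 18  yes
[6] x6 + x3 = 2 + 15 = 17; 17 ≤ 20  yes
[7] 5x8 - 3x4 = 5(16) - 3(3) = 71  yes
[8] x5 = 12 = 12 (first disjunct)  yes
[9] x2 = 9 is in {11, 14, 9, 7}  yes
[10] x8 + x4 = 16 + 3 = 19; 19 ≤ 22  yes
[11] x2 = 9, x6 = 2; 9 ≥ 2 (want <)  no
[12] values 2 < 3 < 9  yes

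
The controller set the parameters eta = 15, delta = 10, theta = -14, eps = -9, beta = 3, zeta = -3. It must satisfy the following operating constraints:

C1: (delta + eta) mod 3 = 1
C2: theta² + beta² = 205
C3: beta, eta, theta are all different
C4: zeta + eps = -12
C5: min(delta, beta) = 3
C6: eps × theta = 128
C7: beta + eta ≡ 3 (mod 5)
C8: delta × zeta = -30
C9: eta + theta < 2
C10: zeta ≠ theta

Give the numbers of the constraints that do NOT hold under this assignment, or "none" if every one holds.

No — constraint 6 is not satisfied.

C1: delta + eta = 25; 25 mod 3 = 1 — holds.
C2: theta² + beta² = (-14)² + 3² = 196 + 9 = 205 — holds.
C3: values 3, 15, -14 are pairwise distinct — holds.
C4: zeta + eps = -3 + (-9) = -12 — holds.
C5: min(10, 3) = 3 — holds.
C6: eps × theta = -9 × (-14) = 126, not 128 — fails.
C7: beta + eta = 18; 18 mod 5 = 3 — holds.
C8: delta × zeta = 10 × (-3) = -30 — holds.
C9: eta + theta = 15 + (-14) = 1; 1 < 2 — holds.
C10: zeta = -3, theta = -14; distinct — holds.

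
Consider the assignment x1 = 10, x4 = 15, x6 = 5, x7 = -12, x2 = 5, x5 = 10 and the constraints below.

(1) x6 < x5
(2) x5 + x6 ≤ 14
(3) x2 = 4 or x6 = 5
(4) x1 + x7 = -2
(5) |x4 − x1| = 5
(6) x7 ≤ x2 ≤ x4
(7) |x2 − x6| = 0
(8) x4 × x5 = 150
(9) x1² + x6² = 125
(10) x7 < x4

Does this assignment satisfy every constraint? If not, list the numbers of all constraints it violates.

Constraint 2 is violated.

(1) x6 = 5, x5 = 10; 5 < 10 — holds.
(2) x5 + x6 = 10 + 5 = 15; 15 > 14, bound 14 not met — does not hold.
(3) x2 = 5 ≠ 4, but x6 = 5 = 5 (second disjunct) — holds.
(4) x1 + x7 = 10 + (-12) = -2 — holds.
(5) |15 − 10| = 5 — holds.
(6) values -12 ≤ 5 ≤ 15 — holds.
(7) |5 − 5| = 0 — holds.
(8) x4 × x5 = 15 × 10 = 150 — holds.
(9) x1² + x6² = 10² + 5² = 100 + 25 = 125 — holds.
(10) x7 = -12, x4 = 15; -12 < 15 — holds.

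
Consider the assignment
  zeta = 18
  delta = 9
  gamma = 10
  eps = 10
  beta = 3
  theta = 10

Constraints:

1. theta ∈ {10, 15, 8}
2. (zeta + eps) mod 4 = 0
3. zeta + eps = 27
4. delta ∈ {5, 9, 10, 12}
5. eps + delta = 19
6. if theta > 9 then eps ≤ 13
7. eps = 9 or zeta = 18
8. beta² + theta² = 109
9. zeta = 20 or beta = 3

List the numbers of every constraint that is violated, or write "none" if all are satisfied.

1. theta = 10 is in {10, 15, 8} — holds.
2. zeta + eps = 28; 28 mod 4 = 0 — holds.
3. zeta + eps = 18 + 10 = 28, not 27 — fails.
4. delta = 9 is in {5, 9, 10, 12} — holds.
5. eps + delta = 10 + 9 = 19 — holds.
6. theta = 10 > 9, so we need eps ≤ 13; eps = 10 ≤ 13 — holds.
7. eps = 10 ≠ 9, but zeta = 18 = 18 (second disjunct) — holds.
8. beta² + theta² = 3² + 10² = 9 + 100 = 109 — holds.
9. zeta = 18 ≠ 20, but beta = 3 = 3 (second disjunct) — holds.

No — constraint 3 is not satisfied.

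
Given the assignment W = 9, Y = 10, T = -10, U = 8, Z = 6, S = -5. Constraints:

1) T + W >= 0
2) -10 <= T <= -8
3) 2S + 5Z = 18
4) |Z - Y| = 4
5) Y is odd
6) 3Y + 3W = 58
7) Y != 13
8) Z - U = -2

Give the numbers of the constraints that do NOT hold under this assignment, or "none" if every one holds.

No — constraints 1, 3, 5, 6 are not satisfied.

1) T + W = -10 + 9 = -1; -1 < 0, bound 0 not met — violated.
2) T = -10 lies in [-10, -8] — OK.
3) 2S + 5Z = 2(-5) + 5(6) = 20, not 18 — violated.
4) |6 - 10| = 4 — OK.
5) Y = 10 is even — violated.
6) 3Y + 3W = 3(10) + 3(9) = 57, not 58 — violated.
7) Y = 10, and 10 ≠ 13 — OK.
8) Z - U = 6 - 8 = -2 — OK.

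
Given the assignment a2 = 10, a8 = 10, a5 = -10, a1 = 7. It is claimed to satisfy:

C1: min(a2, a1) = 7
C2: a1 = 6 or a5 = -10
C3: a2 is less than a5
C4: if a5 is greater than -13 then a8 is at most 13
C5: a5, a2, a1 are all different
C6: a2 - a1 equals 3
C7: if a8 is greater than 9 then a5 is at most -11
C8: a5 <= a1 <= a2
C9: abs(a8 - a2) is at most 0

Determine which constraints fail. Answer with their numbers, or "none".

C1: min(10, 7) = 7  OK
C2: a1 = 7 ≠ 6, but a5 = -10 = -10 (second disjunct)  OK
C3: a2 = 10, a5 = -10; 10 ≥ -10 (want <)  FAIL
C4: a5 = -10 > -13, so we need a8 ≤ 13; a8 = 10 ≤ 13  OK
C5: values -10, 10, 7 are pairwise distinct  OK
C6: a2 - a1 = 10 - 7 = 3  OK
C7: a8 = 10 > 9, so we need a5 ≤ -11; but a5 = -10 > -11  FAIL
C8: values -10 <= 7 <= 10  OK
C9: abs(10 - 10) = 0; 0 ≤ 0  OK

No — constraints 3 and 7 are not satisfied.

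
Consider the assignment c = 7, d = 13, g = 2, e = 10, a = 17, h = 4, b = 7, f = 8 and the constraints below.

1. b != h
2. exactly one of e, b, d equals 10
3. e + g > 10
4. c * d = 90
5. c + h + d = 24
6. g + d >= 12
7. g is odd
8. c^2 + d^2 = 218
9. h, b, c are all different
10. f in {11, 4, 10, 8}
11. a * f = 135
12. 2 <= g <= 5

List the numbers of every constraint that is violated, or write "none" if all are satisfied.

Constraints 4, 7, 9, and 11 are violated.

1. b = 7, h = 4; distinct — satisfied.
2. e=10, b=7, d=13; 1 of them equals 10 — satisfied.
3. e + g = 10 + 2 = 12; 12 > 10 — satisfied.
4. c * d = 7 * 13 = 91, not 90 — violated.
5. c + h + d = 7 + 4 + 13 = 24 — satisfied.
6. g + d = 2 + 13 = 15; 15 ≥ 12 — satisfied.
7. g = 2 is even — violated.
8. c^2 + d^2 = 7^2 + 13^2 = 49 + 169 = 218 — satisfied.
9. b = c = 7, not all different — violated.
10. f = 8 is in {11, 4, 10, 8} — satisfied.
11. a * f = 17 * 8 = 136, not 135 — violated.
12. g = 2 lies in [2, 5] — satisfied.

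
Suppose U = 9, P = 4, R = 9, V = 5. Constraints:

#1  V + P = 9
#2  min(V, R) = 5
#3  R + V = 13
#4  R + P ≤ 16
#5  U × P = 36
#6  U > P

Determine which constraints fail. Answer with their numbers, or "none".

#1 V + P = 5 + 4 = 9 — OK.
#2 min(5, 9) = 5 — OK.
#3 R + V = 9 + 5 = 14, not 13 — violated.
#4 R + P = 9 + 4 = 13; 13 ≤ 16 — OK.
#5 U × P = 9 × 4 = 36 — OK.
#6 U = 9, P = 4; 9 > 4 — OK.

Constraint 3 does not hold.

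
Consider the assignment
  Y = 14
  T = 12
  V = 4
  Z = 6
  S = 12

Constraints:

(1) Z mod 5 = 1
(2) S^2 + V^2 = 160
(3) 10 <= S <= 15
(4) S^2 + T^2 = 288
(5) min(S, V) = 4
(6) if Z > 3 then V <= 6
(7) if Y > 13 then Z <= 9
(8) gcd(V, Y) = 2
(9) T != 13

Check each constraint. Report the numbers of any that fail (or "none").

None — every constraint holds.

(1) 6 mod 5 = 1 — satisfied.
(2) S^2 + V^2 = 12^2 + 4^2 = 144 + 16 = 160 — satisfied.
(3) S = 12 lies in [10, 15] — satisfied.
(4) S^2 + T^2 = 12^2 + 12^2 = 144 + 144 = 288 — satisfied.
(5) min(12, 4) = 4 — satisfied.
(6) Z = 6 > 3, so we need V ≤ 6; V = 4 ≤ 6 — satisfied.
(7) Y = 14 > 13, so we need Z ≤ 9; Z = 6 ≤ 9 — satisfied.
(8) gcd(4, 14) = 2 — satisfied.
(9) T = 12, and 12 ≠ 13 — satisfied.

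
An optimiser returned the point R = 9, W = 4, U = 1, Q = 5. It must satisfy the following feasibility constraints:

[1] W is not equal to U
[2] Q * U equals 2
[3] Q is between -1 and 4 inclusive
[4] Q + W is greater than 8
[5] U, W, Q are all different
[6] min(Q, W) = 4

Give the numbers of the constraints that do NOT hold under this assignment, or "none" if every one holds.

The assignment fails constraints 2 and 3.

[1] W = 4, U = 1; distinct — holds.
[2] Q * U = 5 * 1 = 5, not 2 — fails.
[3] Q = 5 is outside [-1, 4] — fails.
[4] Q + W = 5 + 4 = 9; 9 > 8 — holds.
[5] values 1, 4, 5 are pairwise distinct — holds.
[6] min(5, 4) = 4 — holds.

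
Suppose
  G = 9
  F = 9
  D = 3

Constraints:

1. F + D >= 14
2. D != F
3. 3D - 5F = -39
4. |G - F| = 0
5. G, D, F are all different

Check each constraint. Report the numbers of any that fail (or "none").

1. F + D = 9 + 3 = 12; 12 < 14, bound 14 not met — violated.
2. D = 3, F = 9; distinct — OK.
3. 3D - 5F = 3(3) - 5(9) = -36, not -39 — violated.
4. |9 - 9| = 0 — OK.
5. G = F = 9, not all different — violated.

The assignment fails constraints 1, 3, and 5.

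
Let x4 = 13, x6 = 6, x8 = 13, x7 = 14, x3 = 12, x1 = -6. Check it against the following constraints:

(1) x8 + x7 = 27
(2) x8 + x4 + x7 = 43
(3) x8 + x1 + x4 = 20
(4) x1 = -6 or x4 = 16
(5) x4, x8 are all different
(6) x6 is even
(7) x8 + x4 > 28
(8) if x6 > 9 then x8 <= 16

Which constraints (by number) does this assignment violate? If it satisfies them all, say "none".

(1) x8 + x7 = 13 + 14 = 27  holds
(2) x8 + x4 + x7 = 13 + 13 + 14 = 40, not 43  fails
(3) x8 + x1 + x4 = 13 + (-6) + 13 = 20  holds
(4) x1 = -6 = -6 (first disjunct)  holds
(5) x4 = x8 = 13, not all different  fails
(6) x6 = 6 is even  holds
(7) x8 + x4 = 13 + 13 = 26; 26 ≤ 28, bound 28 not met  fails
(8) x6 = 6, not > 9; antecedent false, conditional vacuously true  holds

Constraints 2, 5, 7 do not hold.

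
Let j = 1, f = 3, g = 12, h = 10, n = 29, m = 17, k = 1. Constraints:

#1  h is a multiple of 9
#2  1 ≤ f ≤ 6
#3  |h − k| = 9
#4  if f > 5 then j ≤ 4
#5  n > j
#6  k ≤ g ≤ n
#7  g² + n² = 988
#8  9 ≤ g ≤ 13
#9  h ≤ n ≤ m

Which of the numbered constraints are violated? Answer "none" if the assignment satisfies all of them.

Violated: 1, 7, 9.

#1 10 = 9×1 + 1, so 9 does not divide 10 — does not hold.
#2 f = 3 lies in [1, 6] — holds.
#3 |10 − 1| = 9 — holds.
#4 f = 3, not > 5; antecedent false, conditional vacuously true — holds.
#5 n = 29, j = 1; 29 > 1 — holds.
#6 values 1 ≤ 12 ≤ 29 — holds.
#7 g² + n² = 12² + 29² = 144 + 841 = 985, not 988 — does not hold.
#8 g = 12 lies in [9, 13] — holds.
#9 values 10, 29, 17; n = 29 is not ≤ m = 17 — does not hold.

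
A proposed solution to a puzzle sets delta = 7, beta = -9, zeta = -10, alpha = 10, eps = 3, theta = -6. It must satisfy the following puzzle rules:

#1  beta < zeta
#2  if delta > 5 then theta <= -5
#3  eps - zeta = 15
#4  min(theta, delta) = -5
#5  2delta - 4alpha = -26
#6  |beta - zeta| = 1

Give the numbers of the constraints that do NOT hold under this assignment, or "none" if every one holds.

Constraints 1, 3, 4 do not hold.

#1 beta = -9, zeta = -10; -9 ≥ -10 (want <) — violated.
#2 delta = 7 > 5, so we need theta ≤ -5; theta = -6 ≤ -5 — satisfied.
#3 eps - zeta = 3 - (-10) = 13, not 15 — violated.
#4 min(-6, 7) = -6, not -5 — violated.
#5 2delta - 4alpha = 2(7) - 4(10) = -26 — satisfied.
#6 |-9 - (-10)| = 1 — satisfied.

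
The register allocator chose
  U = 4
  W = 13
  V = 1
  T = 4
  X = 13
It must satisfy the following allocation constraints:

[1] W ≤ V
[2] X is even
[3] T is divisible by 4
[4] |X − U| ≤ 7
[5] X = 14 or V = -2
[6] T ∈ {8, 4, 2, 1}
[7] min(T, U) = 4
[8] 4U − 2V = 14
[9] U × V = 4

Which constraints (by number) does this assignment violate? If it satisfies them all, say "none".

[1] W = 13, V = 1; 13 > 1 (want ≤) — fails.
[2] X = 13 is odd — fails.
[3] 4 / 4 = 1, so 4 divides 4 — holds.
[4] |13 − 4| = 9; 9 > 7, exceeds bound 7 — fails.
[5] X = 13 ≠ 14 and V = 1 ≠ -2; both disjuncts false — fails.
[6] T = 4 is in {8, 4, 2, 1} — holds.
[7] min(4, 4) = 4 — holds.
[8] 4U − 2V = 4(4) − 2(1) = 14 — holds.
[9] U × V = 4 × 1 = 4 — holds.

The assignment fails constraints 1, 2, 4, and 5.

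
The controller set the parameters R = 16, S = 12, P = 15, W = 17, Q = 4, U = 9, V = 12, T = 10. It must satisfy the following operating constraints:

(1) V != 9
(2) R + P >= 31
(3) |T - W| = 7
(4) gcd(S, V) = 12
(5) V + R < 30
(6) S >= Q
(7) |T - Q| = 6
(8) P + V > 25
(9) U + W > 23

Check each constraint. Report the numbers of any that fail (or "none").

(1) V = 12, and 12 ≠ 9  ✓
(2) R + P = 16 + 15 = 31; 31 ≥ 31  ✓
(3) |10 - 17| = 7  ✓
(4) gcd(12, 12) = 12  ✓
(5) V + R = 12 + 16 = 28; 28 < 30  ✓
(6) S = 12, Q = 4; 12 ≥ 4  ✓
(7) |10 - 4| = 6  ✓
(8) P + V = 15 + 12 = 27; 27 > 25  ✓
(9) U + W = 9 + 17 = 26; 26 > 23  ✓

None — every constraint holds.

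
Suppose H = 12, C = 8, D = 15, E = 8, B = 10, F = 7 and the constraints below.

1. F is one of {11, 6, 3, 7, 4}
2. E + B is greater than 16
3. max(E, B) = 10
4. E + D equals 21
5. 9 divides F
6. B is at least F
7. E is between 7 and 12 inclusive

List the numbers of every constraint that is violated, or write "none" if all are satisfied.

Violated: 4 and 5.

1. F = 7 is in {11, 6, 3, 7, 4} — OK.
2. E + B = 8 + 10 = 18; 18 > 16 — OK.
3. max(8, 10) = 10 — OK.
4. E + D = 8 + 15 = 23, not 21 — violated.
5. 7 = 9*0 + 7, so 9 does not divide 7 — violated.
6. B = 10, F = 7; 10 ≥ 7 — OK.
7. E = 8 lies in [7, 12] — OK.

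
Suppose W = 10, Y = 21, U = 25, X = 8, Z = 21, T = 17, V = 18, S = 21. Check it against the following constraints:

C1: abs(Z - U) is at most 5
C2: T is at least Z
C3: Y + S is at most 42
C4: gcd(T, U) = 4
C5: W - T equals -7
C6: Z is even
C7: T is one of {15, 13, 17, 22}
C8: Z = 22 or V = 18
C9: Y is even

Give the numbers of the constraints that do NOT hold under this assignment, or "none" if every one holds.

The assignment fails constraints 2, 4, 6, 9.

C1: abs(21 - 25) = 4; 4 ≤ 5 — holds.
C2: T = 17, Z = 21; 17 < 21 (want ≥) — does not hold.
C3: Y + S = 21 + 21 = 42; 42 ≤ 42 — holds.
C4: gcd(17, 25) = 1, not 4 — does not hold.
C5: W - T = 10 - 17 = -7 — holds.
C6: Z = 21 is odd — does not hold.
C7: T = 17 is in {15, 13, 17, 22} — holds.
C8: Z = 21 ≠ 22, but V = 18 = 18 (second disjunct) — holds.
C9: Y = 21 is odd — does not hold.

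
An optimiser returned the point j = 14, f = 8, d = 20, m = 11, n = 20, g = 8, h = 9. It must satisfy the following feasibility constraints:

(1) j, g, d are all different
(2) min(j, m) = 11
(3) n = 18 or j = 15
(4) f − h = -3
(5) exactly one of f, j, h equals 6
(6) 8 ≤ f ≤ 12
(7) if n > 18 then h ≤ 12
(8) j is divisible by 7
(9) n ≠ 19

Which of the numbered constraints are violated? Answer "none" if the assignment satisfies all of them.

(1) values 14, 8, 20 are pairwise distinct  OK
(2) min(14, 11) = 11  OK
(3) n = 20 ≠ 18 and j = 14 ≠ 15; both disjuncts false  FAIL
(4) f − h = 8 − 9 = -1, not -3  FAIL
(5) f=8, j=14, h=9; 0 of them equal 6, not exactly one  FAIL
(6) f = 8 lies in [8, 12]  OK
(7) n = 20 > 18, so we need h ≤ 12; h = 9 ≤ 12  OK
(8) 14 / 7 = 2, so 7 divides 14  OK
(9) n = 20, and 20 ≠ 19  OK

Constraints 3, 4, 5 are violated.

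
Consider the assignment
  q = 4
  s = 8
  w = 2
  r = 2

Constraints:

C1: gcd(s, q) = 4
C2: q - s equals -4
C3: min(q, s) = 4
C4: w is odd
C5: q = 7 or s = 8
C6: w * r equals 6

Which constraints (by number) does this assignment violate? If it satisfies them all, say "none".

C1: gcd(8, 4) = 4  yes
C2: q - s = 4 - 8 = -4  yes
C3: min(4, 8) = 4  yes
C4: w = 2 is even  no
C5: q = 4 ≠ 7, but s = 8 = 8 (second disjunct)  yes
C6: w * r = 2 * 2 = 4, not 6  no

Constraints 4 and 6 are violated.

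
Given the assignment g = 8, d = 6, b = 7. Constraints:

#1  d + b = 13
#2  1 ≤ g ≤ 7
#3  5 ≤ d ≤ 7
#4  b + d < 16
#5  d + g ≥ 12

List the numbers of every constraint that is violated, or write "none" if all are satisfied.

#1 d + b = 6 + 7 = 13 — holds.
#2 g = 8 is outside [1, 7] — fails.
#3 d = 6 lies in [5, 7] — holds.
#4 b + d = 7 + 6 = 13; 13 < 16 — holds.
#5 d + g = 6 + 8 = 14; 14 ≥ 12 — holds.

Violated: 2.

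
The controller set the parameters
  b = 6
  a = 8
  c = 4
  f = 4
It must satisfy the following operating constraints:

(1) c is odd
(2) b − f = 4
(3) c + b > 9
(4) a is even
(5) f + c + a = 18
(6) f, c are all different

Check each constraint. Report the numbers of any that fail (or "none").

(1) c = 4 is even  no
(2) b − f = 6 − 4 = 2, not 4  no
(3) c + b = 4 + 6 = 10; 10 > 9  yes
(4) a = 8 is even  yes
(5) f + c + a = 4 + 4 + 8 = 16, not 18  no
(6) f = c = 4, not all different  no

Violated: 1, 2, 5, and 6.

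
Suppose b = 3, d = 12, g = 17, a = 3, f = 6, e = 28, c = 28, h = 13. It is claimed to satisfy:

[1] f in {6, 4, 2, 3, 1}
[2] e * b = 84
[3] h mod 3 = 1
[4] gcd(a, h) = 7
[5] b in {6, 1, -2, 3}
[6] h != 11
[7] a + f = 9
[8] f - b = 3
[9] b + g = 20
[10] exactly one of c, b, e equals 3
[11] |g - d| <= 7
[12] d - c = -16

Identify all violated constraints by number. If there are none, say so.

[1] f = 6 is in {6, 4, 2, 3, 1}  ✔
[2] e * b = 28 * 3 = 84  ✔
[3] 13 mod 3 = 1  ✔
[4] gcd(3, 13) = 1, not 7  ✘
[5] b = 3 is in {6, 1, -2, 3}  ✔
[6] h = 13, and 13 ≠ 11  ✔
[7] a + f = 3 + 6 = 9  ✔
[8] f - b = 6 - 3 = 3  ✔
[9] b + g = 3 + 17 = 20  ✔
[10] c=28, b=3, e=28; 1 of them equals 3  ✔
[11] |17 - 12| = 5; 5 ≤ 7  ✔
[12] d - c = 12 - 28 = -16  ✔

Constraint 4 is violated.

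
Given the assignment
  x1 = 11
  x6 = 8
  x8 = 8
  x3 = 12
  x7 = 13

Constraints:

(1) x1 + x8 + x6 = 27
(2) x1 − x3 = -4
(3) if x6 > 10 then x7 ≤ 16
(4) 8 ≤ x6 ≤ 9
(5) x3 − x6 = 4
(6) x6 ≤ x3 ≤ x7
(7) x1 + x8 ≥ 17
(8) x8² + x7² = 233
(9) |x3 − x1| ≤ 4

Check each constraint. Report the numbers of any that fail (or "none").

No — constraint 2 is not satisfied.

(1) x1 + x8 + x6 = 11 + 8 + 8 = 27  OK
(2) x1 − x3 = 11 − 12 = -1, not -4  FAIL
(3) x6 = 8, not > 10; antecedent false, conditional vacuously true  OK
(4) x6 = 8 lies in [8, 9]  OK
(5) x3 − x6 = 12 − 8 = 4  OK
(6) values 8 ≤ 12 ≤ 13  OK
(7) x1 + x8 = 11 + 8 = 19; 19 ≥ 17  OK
(8) x8² + x7² = 8² + 13² = 64 + 169 = 233  OK
(9) |12 − 11| = 1; 1 ≤ 4  OK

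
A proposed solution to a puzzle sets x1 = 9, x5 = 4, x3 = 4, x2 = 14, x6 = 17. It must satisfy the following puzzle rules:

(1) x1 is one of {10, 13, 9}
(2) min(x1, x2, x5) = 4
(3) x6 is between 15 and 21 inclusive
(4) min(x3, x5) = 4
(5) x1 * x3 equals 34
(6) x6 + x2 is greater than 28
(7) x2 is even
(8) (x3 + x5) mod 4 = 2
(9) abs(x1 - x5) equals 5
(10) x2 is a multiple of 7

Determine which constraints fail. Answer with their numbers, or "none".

(1) x1 = 9 is in {10, 13, 9} — OK.
(2) min(9, 14, 4) = 4 — OK.
(3) x6 = 17 lies in [15, 21] — OK.
(4) min(4, 4) = 4 — OK.
(5) x1 * x3 = 9 * 4 = 36, not 34 — violated.
(6) x6 + x2 = 17 + 14 = 31; 31 > 28 — OK.
(7) x2 = 14 is even — OK.
(8) x3 + x5 = 8; 8 mod 4 = 0, not 2 — violated.
(9) abs(9 - 4) = 5 — OK.
(10) 14 / 7 = 2, so 7 divides 14 — OK.

The assignment fails constraints 5 and 8.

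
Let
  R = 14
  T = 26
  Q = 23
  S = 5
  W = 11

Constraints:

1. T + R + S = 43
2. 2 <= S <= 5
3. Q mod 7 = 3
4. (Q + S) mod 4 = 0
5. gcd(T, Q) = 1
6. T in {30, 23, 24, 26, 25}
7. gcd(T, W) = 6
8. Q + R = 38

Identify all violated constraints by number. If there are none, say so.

1. T + R + S = 26 + 14 + 5 = 45, not 43  FAIL
2. S = 5 lies in [2, 5]  OK
3. 23 mod 7 = 2, not 3  FAIL
4. Q + S = 28; 28 mod 4 = 0  OK
5. gcd(26, 23) = 1  OK
6. T = 26 is in {30, 23, 24, 26, 25}  OK
7. gcd(26, 11) = 1, not 6  FAIL
8. Q + R = 23 + 14 = 37, not 38  FAIL

Constraints 1, 3, 7, and 8 do not hold.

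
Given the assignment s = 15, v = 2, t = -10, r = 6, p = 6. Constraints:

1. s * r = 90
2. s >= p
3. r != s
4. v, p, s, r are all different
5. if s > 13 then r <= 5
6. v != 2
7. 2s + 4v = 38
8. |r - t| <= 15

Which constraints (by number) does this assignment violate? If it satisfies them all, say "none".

1. s * r = 15 * 6 = 90  ✔
2. s = 15, p = 6; 15 ≥ 6  ✔
3. r = 6, s = 15; distinct  ✔
4. p = r = 6, not all different  ✘
5. s = 15 > 13, so we need r ≤ 5; but r = 6 > 5  ✘
6. v = 2, but 2 is required to differ  ✘
7. 2s + 4v = 2(15) + 4(2) = 38  ✔
8. |6 - (-10)| = 16; 16 > 15, exceeds bound 15  ✘

No — constraints 4, 5, 6, and 8 are not satisfied.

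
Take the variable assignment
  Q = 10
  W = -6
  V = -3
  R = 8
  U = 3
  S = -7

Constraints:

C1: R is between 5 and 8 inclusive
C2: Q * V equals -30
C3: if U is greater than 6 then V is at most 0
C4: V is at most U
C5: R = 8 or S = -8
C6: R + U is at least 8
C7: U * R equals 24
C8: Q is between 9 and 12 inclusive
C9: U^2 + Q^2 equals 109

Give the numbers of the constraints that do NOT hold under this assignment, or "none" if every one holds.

C1: R = 8 lies in [5, 8] — holds.
C2: Q * V = 10 * (-3) = -30 — holds.
C3: U = 3, not > 6; antecedent false, conditional vacuously true — holds.
C4: V = -3, U = 3; -3 ≤ 3 — holds.
C5: R = 8 = 8 (first disjunct) — holds.
C6: R + U = 8 + 3 = 11; 11 ≥ 8 — holds.
C7: U * R = 3 * 8 = 24 — holds.
C8: Q = 10 lies in [9, 12] — holds.
C9: U^2 + Q^2 = 3^2 + 10^2 = 9 + 100 = 109 — holds.

All constraints are satisfied.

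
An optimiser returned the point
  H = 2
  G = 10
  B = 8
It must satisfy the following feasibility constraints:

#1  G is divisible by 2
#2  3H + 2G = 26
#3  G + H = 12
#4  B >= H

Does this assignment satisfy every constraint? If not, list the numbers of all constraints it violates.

None — every constraint holds.

#1 10 / 2 = 5, so 2 divides 10 — satisfied.
#2 3H + 2G = 3(2) + 2(10) = 26 — satisfied.
#3 G + H = 10 + 2 = 12 — satisfied.
#4 B = 8, H = 2; 8 ≥ 2 — satisfied.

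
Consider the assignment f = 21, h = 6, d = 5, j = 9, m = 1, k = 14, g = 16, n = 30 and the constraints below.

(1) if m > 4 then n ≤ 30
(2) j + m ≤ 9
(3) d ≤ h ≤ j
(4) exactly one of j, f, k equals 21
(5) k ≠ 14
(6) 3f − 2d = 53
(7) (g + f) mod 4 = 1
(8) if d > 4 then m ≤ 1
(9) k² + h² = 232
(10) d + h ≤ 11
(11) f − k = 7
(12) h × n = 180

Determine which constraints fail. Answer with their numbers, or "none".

(1) m = 1, not > 4; antecedent false, conditional vacuously true — holds.
(2) j + m = 9 + 1 = 10; 10 > 9, bound 9 not met — fails.
(3) values 5 ≤ 6 ≤ 9 — holds.
(4) j=9, f=21, k=14; 1 of them equals 21 — holds.
(5) k = 14, but 14 is required to differ — fails.
(6) 3f − 2d = 3(21) − 2(5) = 53 — holds.
(7) g + f = 37; 37 mod 4 = 1 — holds.
(8) d = 5 > 4, so we need m ≤ 1; m = 1 ≤ 1 — holds.
(9) k² + h² = 14² + 6² = 196 + 36 = 232 — holds.
(10) d + h = 5 + 6 = 11; 11 ≤ 11 — holds.
(11) f − k = 21 − 14 = 7 — holds.
(12) h × n = 6 × 30 = 180 — holds.

Constraints 2 and 5 do not hold.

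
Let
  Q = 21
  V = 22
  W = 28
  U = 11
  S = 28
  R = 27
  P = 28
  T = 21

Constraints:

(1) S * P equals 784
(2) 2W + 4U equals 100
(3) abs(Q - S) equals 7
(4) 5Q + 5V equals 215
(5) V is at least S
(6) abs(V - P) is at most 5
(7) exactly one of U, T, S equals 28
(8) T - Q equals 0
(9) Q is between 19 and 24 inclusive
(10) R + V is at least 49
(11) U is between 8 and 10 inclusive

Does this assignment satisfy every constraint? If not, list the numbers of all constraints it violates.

(1) S * P = 28 * 28 = 784 — holds.
(2) 2W + 4U = 2(28) + 4(11) = 100 — holds.
(3) abs(21 - 28) = 7 — holds.
(4) 5Q + 5V = 5(21) + 5(22) = 215 — holds.
(5) V = 22, S = 28; 22 < 28 (want ≥) — does not hold.
(6) abs(22 - 28) = 6; 6 > 5, exceeds bound 5 — does not hold.
(7) U=11, T=21, S=28; 1 of them equals 28 — holds.
(8) T - Q = 21 - 21 = 0 — holds.
(9) Q = 21 lies in [19, 24] — holds.
(10) R + V = 27 + 22 = 49; 49 ≥ 49 — holds.
(11) U = 11 is outside [8, 10] — does not hold.

Violated: 5, 6, 11.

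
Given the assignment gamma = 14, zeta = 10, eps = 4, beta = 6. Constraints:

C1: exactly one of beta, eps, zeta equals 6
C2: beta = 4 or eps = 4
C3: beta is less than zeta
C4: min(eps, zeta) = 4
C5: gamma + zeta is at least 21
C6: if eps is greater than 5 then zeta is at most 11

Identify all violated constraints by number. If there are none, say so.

C1: beta=6, eps=4, zeta=10; 1 of them equals 6  holds
C2: beta = 6 ≠ 4, but eps = 4 = 4 (second disjunct)  holds
C3: beta = 6, zeta = 10; 6 < 10  holds
C4: min(4, 10) = 4  holds
C5: gamma + zeta = 14 + 10 = 24; 24 ≥ 21  holds
C6: eps = 4, not > 5; antecedent false, conditional vacuously true  holds

All constraints are satisfied.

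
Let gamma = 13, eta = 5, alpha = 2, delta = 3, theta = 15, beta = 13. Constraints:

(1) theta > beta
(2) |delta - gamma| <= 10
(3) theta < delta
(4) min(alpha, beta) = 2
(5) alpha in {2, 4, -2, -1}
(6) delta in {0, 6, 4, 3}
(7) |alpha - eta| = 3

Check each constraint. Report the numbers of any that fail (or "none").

No — constraint 3 is not satisfied.

(1) theta = 15, beta = 13; 15 > 13  yes
(2) |3 - 13| = 10; 10 ≤ 10  yes
(3) theta = 15, delta = 3; 15 ≥ 3 (want <)  no
(4) min(2, 13) = 2  yes
(5) alpha = 2 is in {2, 4, -2, -1}  yes
(6) delta = 3 is in {0, 6, 4, 3}  yes
(7) |2 - 5| = 3  yes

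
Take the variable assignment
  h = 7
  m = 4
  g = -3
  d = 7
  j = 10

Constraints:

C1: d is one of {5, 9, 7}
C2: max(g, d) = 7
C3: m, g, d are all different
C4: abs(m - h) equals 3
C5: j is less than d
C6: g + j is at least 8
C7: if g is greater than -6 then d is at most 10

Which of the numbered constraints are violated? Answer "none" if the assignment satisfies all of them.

Violated: 5, 6.

C1: d = 7 is in {5, 9, 7} — holds.
C2: max(-3, 7) = 7 — holds.
C3: values 4, -3, 7 are pairwise distinct — holds.
C4: abs(4 - 7) = 3 — holds.
C5: j = 10, d = 7; 10 ≥ 7 (want <) — does not hold.
C6: g + j = -3 + 10 = 7; 7 < 8, bound 8 not met — does not hold.
C7: g = -3 > -6, so we need d ≤ 10; d = 7 ≤ 10 — holds.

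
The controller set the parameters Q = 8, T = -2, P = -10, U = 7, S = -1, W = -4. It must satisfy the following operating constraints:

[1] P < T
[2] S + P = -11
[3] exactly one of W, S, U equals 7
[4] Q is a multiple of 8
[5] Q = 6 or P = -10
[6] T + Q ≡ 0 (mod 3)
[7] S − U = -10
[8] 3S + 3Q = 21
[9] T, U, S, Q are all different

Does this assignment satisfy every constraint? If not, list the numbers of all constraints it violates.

[1] P = -10, T = -2; -10 < -2 — holds.
[2] S + P = -1 + (-10) = -11 — holds.
[3] W=-4, S=-1, U=7; 1 of them equals 7 — holds.
[4] 8 / 8 = 1, so 8 divides 8 — holds.
[5] Q = 8 ≠ 6, but P = -10 = -10 (second disjunct) — holds.
[6] T + Q = 6; 6 mod 3 = 0 — holds.
[7] S − U = -1 − 7 = -8, not -10 — fails.
[8] 3S + 3Q = 3(-1) + 3(8) = 21 — holds.
[9] values -2, 7, -1, 8 are pairwise distinct — holds.

Constraint 7 does not hold.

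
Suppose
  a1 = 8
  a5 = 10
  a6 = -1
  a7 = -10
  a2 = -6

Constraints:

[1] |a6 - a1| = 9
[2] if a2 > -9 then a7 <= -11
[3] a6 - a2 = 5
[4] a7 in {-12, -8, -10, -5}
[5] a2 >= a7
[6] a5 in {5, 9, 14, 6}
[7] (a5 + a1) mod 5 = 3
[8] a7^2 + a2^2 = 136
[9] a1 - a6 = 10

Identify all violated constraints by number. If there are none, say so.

The assignment fails constraints 2, 6, and 9.

[1] |-1 - 8| = 9 — OK.
[2] a2 = -6 > -9, so we need a7 ≤ -11; but a7 = -10 > -11 — violated.
[3] a6 - a2 = -1 - (-6) = 5 — OK.
[4] a7 = -10 is in {-12, -8, -10, -5} — OK.
[5] a2 = -6, a7 = -10; -6 ≥ -10 — OK.
[6] a5 = 10 is not in {5, 9, 14, 6} — violated.
[7] a5 + a1 = 18; 18 mod 5 = 3 — OK.
[8] a7^2 + a2^2 = (-10)^2 + (-6)^2 = 100 + 36 = 136 — OK.
[9] a1 - a6 = 8 - (-1) = 9, not 10 — violated.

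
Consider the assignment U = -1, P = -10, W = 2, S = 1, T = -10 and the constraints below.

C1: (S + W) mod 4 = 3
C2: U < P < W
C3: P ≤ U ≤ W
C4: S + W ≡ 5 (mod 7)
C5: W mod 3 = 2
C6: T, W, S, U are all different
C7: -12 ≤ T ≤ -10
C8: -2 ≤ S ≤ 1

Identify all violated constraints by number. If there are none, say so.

C1: S + W = 3; 3 mod 4 = 3 — satisfied.
C2: values -1, -10, 2; U = -1 is not < P = -10 — violated.
C3: values -10 ≤ -1 ≤ 2 — satisfied.
C4: S + W = 3; 3 mod 7 = 3, not 5 — violated.
C5: 2 mod 3 = 2 — satisfied.
C6: values -10, 2, 1, -1 are pairwise distinct — satisfied.
C7: T = -10 lies in [-12, -10] — satisfied.
C8: S = 1 lies in [-2, 1] — satisfied.

Constraints 2 and 4 are violated.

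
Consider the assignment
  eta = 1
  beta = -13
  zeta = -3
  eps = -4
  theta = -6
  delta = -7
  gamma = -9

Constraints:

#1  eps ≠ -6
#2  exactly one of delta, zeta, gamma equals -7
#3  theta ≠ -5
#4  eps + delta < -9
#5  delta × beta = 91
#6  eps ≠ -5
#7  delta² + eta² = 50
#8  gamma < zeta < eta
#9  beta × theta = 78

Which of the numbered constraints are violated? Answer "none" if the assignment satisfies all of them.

#1 eps = -4, and -4 ≠ -6 — satisfied.
#2 delta=-7, zeta=-3, gamma=-9; 1 of them equals -7 — satisfied.
#3 theta = -6, and -6 ≠ -5 — satisfied.
#4 eps + delta = -4 + (-7) = -11; -11 < -9 — satisfied.
#5 delta × beta = -7 × (-13) = 91 — satisfied.
#6 eps = -4, and -4 ≠ -5 — satisfied.
#7 delta² + eta² = (-7)² + 1² = 49 + 1 = 50 — satisfied.
#8 values -9 < -3 < 1 — satisfied.
#9 beta × theta = -13 × (-6) = 78 — satisfied.

All constraints are satisfied.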